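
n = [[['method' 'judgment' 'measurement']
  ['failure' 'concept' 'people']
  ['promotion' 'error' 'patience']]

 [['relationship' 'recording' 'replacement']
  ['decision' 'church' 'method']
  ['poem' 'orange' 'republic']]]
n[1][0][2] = 'replacement'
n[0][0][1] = 'judgment'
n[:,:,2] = [['measurement', 'people', 'patience'], ['replacement', 'method', 'republic']]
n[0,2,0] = 'promotion'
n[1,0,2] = 'replacement'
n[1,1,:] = ['decision', 'church', 'method']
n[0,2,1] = 'error'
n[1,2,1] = 'orange'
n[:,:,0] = [['method', 'failure', 'promotion'], ['relationship', 'decision', 'poem']]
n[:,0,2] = ['measurement', 'replacement']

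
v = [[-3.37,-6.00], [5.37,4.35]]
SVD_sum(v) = [[-4.36,-5.16], [4.38,5.18]] + [[0.99, -0.84], [0.99, -0.83]]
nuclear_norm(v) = 11.41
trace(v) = 0.98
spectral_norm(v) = 9.58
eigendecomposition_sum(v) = [[-1.68+2.31j, (-3+0.35j)], [2.68-0.32j, 2.17+1.85j]] + [[(-1.68-2.31j),(-3-0.35j)], [(2.68+0.32j),(2.17-1.85j)]]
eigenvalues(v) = [(0.49+4.16j), (0.49-4.16j)]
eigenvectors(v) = [[0.73+0.00j, (0.73-0j)], [-0.47-0.50j, (-0.47+0.5j)]]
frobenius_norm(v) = 9.75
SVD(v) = [[-0.71, 0.71], [0.71, 0.71]] @ diag([9.578909551312847, 1.8332462485349628]) @ [[0.65,  0.76],[0.76,  -0.65]]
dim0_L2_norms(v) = [6.34, 7.41]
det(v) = 17.56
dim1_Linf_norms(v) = [6.0, 5.37]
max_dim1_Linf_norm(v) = 6.0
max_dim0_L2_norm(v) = 7.41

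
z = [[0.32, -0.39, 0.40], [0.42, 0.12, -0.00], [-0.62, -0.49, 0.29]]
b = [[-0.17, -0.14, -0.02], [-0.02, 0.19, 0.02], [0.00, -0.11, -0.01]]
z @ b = [[-0.05, -0.16, -0.02], [-0.07, -0.04, -0.01], [0.12, -0.04, -0.00]]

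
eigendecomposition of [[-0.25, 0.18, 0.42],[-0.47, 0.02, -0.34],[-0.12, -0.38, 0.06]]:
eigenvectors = [[(-0.68+0j), (-0.68-0j), 0.20+0.00j], [-0.11-0.57j, -0.11+0.57j, -0.73+0.00j], [0.14-0.42j, (0.14+0.42j), (0.65+0j)]]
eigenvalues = [(-0.31+0.41j), (-0.31-0.41j), (0.45+0j)]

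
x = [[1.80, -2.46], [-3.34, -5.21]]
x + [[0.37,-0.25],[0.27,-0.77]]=[[2.17, -2.71], [-3.07, -5.98]]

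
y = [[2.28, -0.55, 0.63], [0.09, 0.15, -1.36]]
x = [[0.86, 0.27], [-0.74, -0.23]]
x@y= [[1.99, -0.43, 0.17], [-1.71, 0.37, -0.15]]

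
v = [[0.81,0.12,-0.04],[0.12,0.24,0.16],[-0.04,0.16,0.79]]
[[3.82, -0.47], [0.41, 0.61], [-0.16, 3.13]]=v @ [[4.86, -0.41], [-0.86, 0.13], [0.22, 3.91]]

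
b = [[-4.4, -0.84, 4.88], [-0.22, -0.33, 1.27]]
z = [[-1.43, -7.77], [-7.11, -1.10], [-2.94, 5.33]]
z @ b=[[8.0, 3.77, -16.85], [31.53, 6.34, -36.09], [11.76, 0.71, -7.58]]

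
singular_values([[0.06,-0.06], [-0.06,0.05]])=[0.12, 0.01]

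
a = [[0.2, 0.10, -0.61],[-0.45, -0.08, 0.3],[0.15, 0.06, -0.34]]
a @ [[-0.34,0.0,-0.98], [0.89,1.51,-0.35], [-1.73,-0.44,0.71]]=[[1.08, 0.42, -0.66], [-0.44, -0.25, 0.68], [0.59, 0.24, -0.41]]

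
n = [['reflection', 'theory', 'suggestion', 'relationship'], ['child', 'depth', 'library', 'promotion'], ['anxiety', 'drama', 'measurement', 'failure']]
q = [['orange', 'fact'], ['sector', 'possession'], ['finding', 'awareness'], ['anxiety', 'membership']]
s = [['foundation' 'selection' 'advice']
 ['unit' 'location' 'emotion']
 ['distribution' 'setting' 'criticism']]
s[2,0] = 'distribution'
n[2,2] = 'measurement'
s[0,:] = ['foundation', 'selection', 'advice']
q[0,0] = 'orange'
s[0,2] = 'advice'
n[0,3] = 'relationship'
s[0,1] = 'selection'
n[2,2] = 'measurement'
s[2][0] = 'distribution'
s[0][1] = 'selection'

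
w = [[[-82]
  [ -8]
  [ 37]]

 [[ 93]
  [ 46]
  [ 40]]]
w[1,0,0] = 93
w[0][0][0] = -82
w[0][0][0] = -82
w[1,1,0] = 46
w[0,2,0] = 37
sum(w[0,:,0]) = -53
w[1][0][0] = 93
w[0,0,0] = -82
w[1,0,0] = 93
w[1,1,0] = 46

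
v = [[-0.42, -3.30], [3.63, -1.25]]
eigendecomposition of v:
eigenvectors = [[0.08+0.69j, (0.08-0.69j)],[(0.72+0j), 0.72-0.00j]]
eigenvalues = [(-0.83+3.44j), (-0.83-3.44j)]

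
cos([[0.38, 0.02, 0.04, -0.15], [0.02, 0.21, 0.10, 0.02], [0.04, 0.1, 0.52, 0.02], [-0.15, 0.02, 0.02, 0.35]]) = [[0.92,  -0.01,  -0.02,  0.05], [-0.01,  0.97,  -0.04,  -0.01], [-0.02,  -0.04,  0.86,  -0.01], [0.05,  -0.01,  -0.01,  0.93]]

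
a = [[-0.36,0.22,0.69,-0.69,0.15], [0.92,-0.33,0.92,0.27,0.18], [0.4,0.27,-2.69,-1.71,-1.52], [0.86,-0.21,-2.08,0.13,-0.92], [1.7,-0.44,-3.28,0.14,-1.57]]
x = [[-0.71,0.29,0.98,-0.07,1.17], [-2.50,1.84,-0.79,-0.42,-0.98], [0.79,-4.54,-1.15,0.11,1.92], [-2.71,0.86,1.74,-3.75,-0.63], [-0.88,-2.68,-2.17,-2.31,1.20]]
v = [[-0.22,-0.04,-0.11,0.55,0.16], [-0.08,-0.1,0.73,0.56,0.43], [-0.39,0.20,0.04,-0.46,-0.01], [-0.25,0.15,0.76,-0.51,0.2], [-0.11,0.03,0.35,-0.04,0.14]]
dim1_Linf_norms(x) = [1.17, 2.5, 4.54, 3.75, 2.68]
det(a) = -0.00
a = x @ v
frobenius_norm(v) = 1.72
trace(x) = -2.57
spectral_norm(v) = 1.24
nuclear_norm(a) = 8.85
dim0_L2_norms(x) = [3.94, 5.66, 3.26, 4.43, 2.8]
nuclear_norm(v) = 2.80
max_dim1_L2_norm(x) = 5.12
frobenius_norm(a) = 6.17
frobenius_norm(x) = 9.25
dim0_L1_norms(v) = [1.05, 0.52, 1.99, 2.12, 0.94]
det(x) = -126.65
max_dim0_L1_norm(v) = 2.12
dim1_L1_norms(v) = [1.08, 1.9, 1.1, 1.87, 0.67]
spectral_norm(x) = 6.80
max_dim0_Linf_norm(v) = 0.76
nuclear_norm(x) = 17.24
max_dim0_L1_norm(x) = 10.21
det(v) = 0.00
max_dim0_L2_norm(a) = 4.86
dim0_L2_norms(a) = [2.18, 0.68, 4.86, 1.87, 2.38]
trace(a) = -4.82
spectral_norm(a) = 5.71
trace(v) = -0.65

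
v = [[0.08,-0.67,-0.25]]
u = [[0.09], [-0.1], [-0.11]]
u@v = [[0.01, -0.06, -0.02], [-0.01, 0.07, 0.02], [-0.01, 0.07, 0.03]]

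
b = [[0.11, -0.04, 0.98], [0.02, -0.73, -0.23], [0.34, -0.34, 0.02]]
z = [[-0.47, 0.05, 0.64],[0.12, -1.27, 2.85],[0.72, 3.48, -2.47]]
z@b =[[0.17, -0.24, -0.46],[0.96, -0.05, 0.47],[-0.69, -1.73, -0.14]]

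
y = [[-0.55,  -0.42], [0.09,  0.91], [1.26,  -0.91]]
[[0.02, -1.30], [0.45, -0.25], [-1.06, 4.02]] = y @ [[-0.45,2.79], [0.54,-0.55]]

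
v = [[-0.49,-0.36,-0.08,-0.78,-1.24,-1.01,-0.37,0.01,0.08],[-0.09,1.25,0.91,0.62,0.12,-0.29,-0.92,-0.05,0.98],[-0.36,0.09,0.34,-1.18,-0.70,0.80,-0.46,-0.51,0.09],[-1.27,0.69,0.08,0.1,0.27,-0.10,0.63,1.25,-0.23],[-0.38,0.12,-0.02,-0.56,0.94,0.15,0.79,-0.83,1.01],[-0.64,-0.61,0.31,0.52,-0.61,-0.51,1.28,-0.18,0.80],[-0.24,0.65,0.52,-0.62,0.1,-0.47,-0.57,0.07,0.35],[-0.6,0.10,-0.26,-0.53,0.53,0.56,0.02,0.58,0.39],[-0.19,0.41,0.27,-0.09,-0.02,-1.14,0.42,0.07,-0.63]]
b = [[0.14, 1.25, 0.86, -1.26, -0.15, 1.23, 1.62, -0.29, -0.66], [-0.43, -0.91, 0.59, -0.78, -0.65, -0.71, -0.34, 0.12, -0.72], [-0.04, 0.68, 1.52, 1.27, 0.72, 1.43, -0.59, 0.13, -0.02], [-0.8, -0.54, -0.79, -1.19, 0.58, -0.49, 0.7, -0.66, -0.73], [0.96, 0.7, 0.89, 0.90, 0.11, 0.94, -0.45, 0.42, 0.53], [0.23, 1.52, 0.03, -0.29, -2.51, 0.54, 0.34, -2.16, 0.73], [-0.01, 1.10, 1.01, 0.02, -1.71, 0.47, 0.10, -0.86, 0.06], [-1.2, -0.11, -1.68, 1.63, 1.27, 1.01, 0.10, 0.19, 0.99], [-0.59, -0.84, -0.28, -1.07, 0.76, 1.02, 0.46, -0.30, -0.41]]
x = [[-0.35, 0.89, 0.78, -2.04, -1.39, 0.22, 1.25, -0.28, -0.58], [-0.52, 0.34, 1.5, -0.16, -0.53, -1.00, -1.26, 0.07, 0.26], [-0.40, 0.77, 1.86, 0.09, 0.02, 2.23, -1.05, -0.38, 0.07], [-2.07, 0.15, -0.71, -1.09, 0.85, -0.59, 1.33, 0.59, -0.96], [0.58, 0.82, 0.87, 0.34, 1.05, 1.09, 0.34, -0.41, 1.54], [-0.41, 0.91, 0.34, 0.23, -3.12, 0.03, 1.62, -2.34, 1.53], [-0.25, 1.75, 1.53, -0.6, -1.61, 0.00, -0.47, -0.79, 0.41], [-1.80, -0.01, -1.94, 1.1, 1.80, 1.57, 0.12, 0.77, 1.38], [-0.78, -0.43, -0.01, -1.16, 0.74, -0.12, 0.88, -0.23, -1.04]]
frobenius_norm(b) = 8.03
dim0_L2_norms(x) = [3.04, 2.5, 3.71, 2.91, 4.49, 3.17, 3.13, 2.74, 3.03]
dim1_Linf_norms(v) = [1.24, 1.25, 1.18, 1.27, 1.01, 1.28, 0.65, 0.6, 1.14]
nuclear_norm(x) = 24.06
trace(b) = 0.09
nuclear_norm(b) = 18.57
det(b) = 0.00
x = v + b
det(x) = 374.27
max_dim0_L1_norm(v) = 5.46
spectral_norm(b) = 4.94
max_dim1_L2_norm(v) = 2.17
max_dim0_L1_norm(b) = 8.46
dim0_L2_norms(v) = [1.73, 1.78, 1.21, 1.91, 1.91, 1.97, 2.09, 1.7, 1.83]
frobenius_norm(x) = 9.72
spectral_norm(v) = 2.47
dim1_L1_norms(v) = [4.42, 5.23, 4.53, 4.62, 4.8, 5.46, 3.59, 3.57, 3.24]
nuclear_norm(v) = 14.06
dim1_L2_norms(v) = [1.92, 2.17, 1.8, 2.05, 1.93, 2.02, 1.35, 1.34, 1.47]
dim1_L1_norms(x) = [7.78, 5.64, 6.87, 8.34, 7.04, 10.53, 7.41, 10.49, 5.39]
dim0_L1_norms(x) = [7.16, 6.07, 9.54, 6.81, 11.11, 6.85, 8.32, 5.86, 7.77]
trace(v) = 1.01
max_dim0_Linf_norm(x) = 3.12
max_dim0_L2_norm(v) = 2.09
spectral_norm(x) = 6.06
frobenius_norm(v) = 5.42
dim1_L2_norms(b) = [2.93, 1.88, 2.7, 2.24, 2.14, 3.79, 2.48, 3.25, 2.09]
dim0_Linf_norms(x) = [2.07, 1.75, 1.94, 2.04, 3.12, 2.23, 1.62, 2.34, 1.54]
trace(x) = 1.10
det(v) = 0.10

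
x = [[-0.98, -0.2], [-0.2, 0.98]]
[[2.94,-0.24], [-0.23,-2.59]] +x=[[1.96, -0.44], [-0.43, -1.61]]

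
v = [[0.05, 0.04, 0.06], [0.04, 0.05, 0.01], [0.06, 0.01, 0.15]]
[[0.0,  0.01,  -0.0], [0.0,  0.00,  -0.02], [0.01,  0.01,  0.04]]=v@[[-0.0, 0.01, -0.12], [-0.01, 0.02, -0.44], [0.06, 0.07, 0.34]]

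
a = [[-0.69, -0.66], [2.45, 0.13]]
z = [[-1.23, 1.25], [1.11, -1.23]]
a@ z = [[0.12,-0.05], [-2.87,2.90]]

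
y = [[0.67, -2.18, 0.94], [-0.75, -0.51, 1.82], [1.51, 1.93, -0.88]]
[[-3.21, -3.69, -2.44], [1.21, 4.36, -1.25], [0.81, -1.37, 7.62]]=y@[[-0.95, -2.16, 2.62], [1.48, 1.91, 2.38], [0.69, 2.04, 1.06]]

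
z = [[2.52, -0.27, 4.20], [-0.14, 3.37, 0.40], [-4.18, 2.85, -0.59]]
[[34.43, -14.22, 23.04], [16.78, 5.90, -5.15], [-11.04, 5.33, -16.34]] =z @ [[4.95, 0.76, 2.0],  [4.53, 2.22, -1.94],  [5.52, -3.70, 4.16]]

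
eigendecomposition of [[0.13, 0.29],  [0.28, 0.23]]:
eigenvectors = [[-0.77, -0.65], [0.64, -0.76]]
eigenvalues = [-0.11, 0.47]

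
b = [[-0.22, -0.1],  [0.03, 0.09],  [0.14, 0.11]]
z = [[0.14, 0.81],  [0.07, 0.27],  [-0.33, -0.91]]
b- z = [[-0.36, -0.91],[-0.04, -0.18],[0.47, 1.02]]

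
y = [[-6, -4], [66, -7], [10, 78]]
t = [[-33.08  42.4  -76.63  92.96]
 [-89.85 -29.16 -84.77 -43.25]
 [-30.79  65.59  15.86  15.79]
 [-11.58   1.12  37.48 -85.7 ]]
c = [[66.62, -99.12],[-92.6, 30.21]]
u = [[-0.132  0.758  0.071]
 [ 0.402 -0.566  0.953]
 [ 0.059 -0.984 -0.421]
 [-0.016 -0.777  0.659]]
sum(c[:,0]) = -25.97999999999999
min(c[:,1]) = -99.12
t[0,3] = 92.96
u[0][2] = 0.071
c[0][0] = 66.62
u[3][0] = -0.016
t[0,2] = -76.63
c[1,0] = -92.6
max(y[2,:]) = 78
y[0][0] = -6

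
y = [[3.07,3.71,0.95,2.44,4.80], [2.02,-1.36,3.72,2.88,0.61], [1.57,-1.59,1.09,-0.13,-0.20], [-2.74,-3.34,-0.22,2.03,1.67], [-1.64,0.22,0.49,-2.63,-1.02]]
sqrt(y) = [[1.97, 1.38, -0.41, 0.62, 1.52], [0.58, 0.59, 1.61, 0.91, -0.19], [0.49, -0.94, 1.68, 0.02, -0.44], [-0.44, -1.03, 0.34, 1.97, 0.79], [-0.75, 0.27, 0.01, -0.84, 0.92]]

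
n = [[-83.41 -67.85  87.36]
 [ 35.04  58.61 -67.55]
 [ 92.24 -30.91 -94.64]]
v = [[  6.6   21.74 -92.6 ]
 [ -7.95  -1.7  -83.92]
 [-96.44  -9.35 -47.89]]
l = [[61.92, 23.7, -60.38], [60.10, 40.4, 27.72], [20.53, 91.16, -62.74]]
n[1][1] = 58.61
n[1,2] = -67.55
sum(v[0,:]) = -64.25999999999999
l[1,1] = 40.4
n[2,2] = -94.64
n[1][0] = 35.04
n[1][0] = 35.04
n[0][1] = -67.85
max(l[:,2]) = 27.72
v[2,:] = [-96.44, -9.35, -47.89]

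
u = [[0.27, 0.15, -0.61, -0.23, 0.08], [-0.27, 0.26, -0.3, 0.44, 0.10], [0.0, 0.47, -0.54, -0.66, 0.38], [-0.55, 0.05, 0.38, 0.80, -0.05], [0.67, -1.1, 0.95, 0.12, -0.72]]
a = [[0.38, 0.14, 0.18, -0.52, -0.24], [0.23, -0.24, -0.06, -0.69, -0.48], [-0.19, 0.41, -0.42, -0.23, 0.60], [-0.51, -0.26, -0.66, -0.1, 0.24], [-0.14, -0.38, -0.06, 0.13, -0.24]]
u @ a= [[0.36, -0.22, 0.44, -0.07, -0.58], [-0.22, -0.38, -0.23, -0.00, -0.16], [0.49, -0.31, 0.61, -0.08, -0.80], [-0.67, -0.12, -0.79, 0.08, 0.54], [-0.14, 0.99, -0.25, 0.09, 1.14]]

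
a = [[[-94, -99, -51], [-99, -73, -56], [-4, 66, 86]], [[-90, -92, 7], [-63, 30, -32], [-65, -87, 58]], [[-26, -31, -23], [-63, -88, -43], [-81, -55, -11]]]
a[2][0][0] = -26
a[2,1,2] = -43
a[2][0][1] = -31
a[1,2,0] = -65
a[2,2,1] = -55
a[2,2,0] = -81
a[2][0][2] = -23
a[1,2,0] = -65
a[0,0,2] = -51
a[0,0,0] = -94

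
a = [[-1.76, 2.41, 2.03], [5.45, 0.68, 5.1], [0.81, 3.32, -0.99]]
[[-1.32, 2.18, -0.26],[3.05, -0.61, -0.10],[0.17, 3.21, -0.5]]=a @ [[0.59, -0.10, -0.02], [-0.10, 0.95, -0.14], [-0.02, -0.14, 0.02]]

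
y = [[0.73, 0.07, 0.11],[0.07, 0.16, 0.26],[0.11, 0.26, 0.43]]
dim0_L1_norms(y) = [0.91, 0.49, 0.8]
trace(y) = 1.32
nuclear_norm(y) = 1.32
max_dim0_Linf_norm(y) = 0.73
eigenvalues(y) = [0.81, 0.51, 0.0]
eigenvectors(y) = [[0.86, 0.51, 0.0], [0.27, -0.44, -0.86], [0.43, -0.74, 0.52]]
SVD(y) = [[-0.86, 0.51, 0.0],[-0.27, -0.44, -0.86],[-0.43, -0.74, 0.52]] @ diag([0.8074334356882356, 0.5105361144975387, 0.0020304498142258987]) @ [[-0.86, -0.27, -0.43], [0.51, -0.44, -0.74], [0.00, -0.86, 0.52]]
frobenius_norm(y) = 0.96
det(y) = 0.00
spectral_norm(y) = 0.81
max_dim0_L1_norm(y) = 0.91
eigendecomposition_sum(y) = [[0.6,0.19,0.3], [0.19,0.06,0.09], [0.30,0.09,0.15]] + [[0.13, -0.12, -0.19], [-0.12, 0.10, 0.17], [-0.19, 0.17, 0.28]] + [[0.00,-0.00,0.0],[-0.00,0.00,-0.0],[0.0,-0.00,0.0]]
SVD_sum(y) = [[0.6,0.19,0.3], [0.19,0.06,0.09], [0.30,0.09,0.15]] + [[0.13, -0.12, -0.19], [-0.12, 0.1, 0.17], [-0.19, 0.17, 0.28]] + [[0.00, -0.00, 0.00],[-0.00, 0.00, -0.00],[0.00, -0.00, 0.00]]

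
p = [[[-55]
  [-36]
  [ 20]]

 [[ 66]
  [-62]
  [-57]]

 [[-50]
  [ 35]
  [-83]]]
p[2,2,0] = -83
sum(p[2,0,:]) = -50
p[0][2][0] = 20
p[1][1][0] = -62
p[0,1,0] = -36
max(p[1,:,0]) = 66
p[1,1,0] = -62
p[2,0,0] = -50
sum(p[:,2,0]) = -120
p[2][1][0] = 35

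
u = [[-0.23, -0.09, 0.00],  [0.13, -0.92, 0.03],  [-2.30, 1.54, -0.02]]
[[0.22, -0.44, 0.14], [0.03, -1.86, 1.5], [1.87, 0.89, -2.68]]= u @ [[-0.90,1.06,0.05], [-0.11,2.15,-1.69], [1.61,-0.67,-1.95]]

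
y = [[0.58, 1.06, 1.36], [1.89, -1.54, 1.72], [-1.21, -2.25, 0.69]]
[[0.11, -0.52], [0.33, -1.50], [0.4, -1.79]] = y @ [[-0.06, 0.27], [-0.09, 0.40], [0.18, -0.81]]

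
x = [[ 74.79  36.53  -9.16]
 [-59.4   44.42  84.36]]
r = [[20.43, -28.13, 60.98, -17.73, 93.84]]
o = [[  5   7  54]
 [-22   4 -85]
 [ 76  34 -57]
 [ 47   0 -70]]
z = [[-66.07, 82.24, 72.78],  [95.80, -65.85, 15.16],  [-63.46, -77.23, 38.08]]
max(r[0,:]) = 93.84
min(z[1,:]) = -65.85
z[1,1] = -65.85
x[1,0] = -59.4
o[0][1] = 7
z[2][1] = -77.23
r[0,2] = 60.98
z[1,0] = 95.8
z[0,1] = 82.24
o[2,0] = 76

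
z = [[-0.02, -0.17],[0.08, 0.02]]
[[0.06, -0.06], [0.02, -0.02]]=z@[[0.39,-0.41], [-0.41,0.43]]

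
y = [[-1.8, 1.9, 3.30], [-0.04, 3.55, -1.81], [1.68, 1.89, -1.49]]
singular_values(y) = [4.79, 4.25, 1.1]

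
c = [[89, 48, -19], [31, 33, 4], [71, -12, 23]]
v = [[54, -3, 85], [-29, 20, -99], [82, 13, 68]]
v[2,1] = 13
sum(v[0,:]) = 136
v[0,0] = 54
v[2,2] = 68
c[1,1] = 33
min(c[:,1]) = -12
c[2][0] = 71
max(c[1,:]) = 33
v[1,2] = -99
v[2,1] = 13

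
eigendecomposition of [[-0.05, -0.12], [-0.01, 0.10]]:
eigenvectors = [[-1.0, 0.61], [-0.06, -0.8]]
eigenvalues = [-0.06, 0.11]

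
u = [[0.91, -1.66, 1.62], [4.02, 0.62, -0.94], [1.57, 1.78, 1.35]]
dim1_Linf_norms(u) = [1.66, 4.02, 1.78]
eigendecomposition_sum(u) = [[(0.02+1j), -0.86-0.03j, 0.36-0.46j],[(1.61-0.41j), 0.28+1.41j, (-0.88-0.41j)],[(-0.14-0.94j), 0.82-0.08j, (-0.28+0.48j)]] + [[0.02-1.00j,(-0.86+0.03j),(0.36+0.46j)],[(1.61+0.41j),0.28-1.41j,(-0.88+0.41j)],[-0.14+0.94j,(0.82+0.08j),-0.28-0.48j]] + [[(0.87+0j), (0.07+0j), 0.90+0.00j],[0.79+0.00j, 0.06+0.00j, 0.82+0.00j],[1.85+0.00j, 0.15+0.00j, (1.91+0j)]]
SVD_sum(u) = [[0.39,  0.11,  -0.01],[3.93,  1.05,  -0.11],[1.87,  0.5,  -0.05]] + [[0.49,-1.65,1.74], [-0.06,0.19,-0.20], [0.02,-0.05,0.05]] + [[0.03, -0.11, -0.11],  [0.15, -0.62, -0.63],  [-0.32, 1.33, 1.35]]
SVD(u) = [[-0.09, 0.99, -0.08], [-0.90, -0.11, -0.42], [-0.43, 0.03, 0.9]] @ diag([4.524579283389701, 2.4702064491652713, 2.1256910421844095]) @ [[-0.97, -0.26, 0.03], [0.2, -0.67, 0.71], [-0.17, 0.69, 0.7]]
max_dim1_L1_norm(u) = 5.58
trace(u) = 2.88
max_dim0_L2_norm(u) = 4.41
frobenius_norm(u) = 5.58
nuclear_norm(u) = 9.12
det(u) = 23.76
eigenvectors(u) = [[(-0.11+0.45j), -0.11-0.45j, 0.40+0.00j],[0.77+0.00j, (0.77-0j), (0.36+0j)],[0.04-0.44j, 0.04+0.44j, (0.84+0j)]]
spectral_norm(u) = 4.52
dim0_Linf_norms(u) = [4.02, 1.78, 1.62]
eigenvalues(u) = [(0.02+2.89j), (0.02-2.89j), (2.85+0j)]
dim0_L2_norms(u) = [4.41, 2.51, 2.31]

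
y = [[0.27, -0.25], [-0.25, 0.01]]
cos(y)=[[0.93, 0.03],[0.03, 0.97]]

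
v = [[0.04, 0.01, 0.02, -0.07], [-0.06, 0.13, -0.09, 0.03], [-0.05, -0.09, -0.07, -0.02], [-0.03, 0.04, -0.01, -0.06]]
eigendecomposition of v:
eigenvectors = [[0.08+0.00j, -0.86+0.00j, 0.20+0.21j, (0.2-0.21j)], [(-0.92+0j), -0.15+0.00j, (-0.31-0.01j), (-0.31+0.01j)], [0.34+0.00j, 0.47+0.00j, -0.84+0.00j, -0.84-0.00j], [(-0.18+0j), (0.15+0j), 0.13+0.33j, 0.13-0.33j]]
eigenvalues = [(0.17+0j), (0.04+0j), (-0.09+0.02j), (-0.09-0.02j)]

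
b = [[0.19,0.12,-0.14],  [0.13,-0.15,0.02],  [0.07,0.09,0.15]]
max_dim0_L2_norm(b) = 0.24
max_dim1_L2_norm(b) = 0.26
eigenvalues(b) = [(-0.2+0j), (0.2+0.1j), (0.2-0.1j)]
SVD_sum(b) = [[0.21, 0.11, -0.12], [0.03, 0.01, -0.01], [0.02, 0.01, -0.01]] + [[-0.01, 0.02, 0.0], [0.08, -0.17, -0.02], [-0.03, 0.06, 0.01]] + [[-0.01, -0.0, -0.02],[0.03, 0.01, 0.06],[0.08, 0.02, 0.15]]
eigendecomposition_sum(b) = [[(-0.02+0j), (0.07-0j), -0.01+0.00j], [0.05-0.00j, -0.18+0.00j, 0.03-0.00j], [-0.01+0.00j, 0.03-0.00j, (-0.01+0j)]] + [[0.10+0.02j, 0.03+0.03j, -0.06+0.11j], [0.04-0.01j, 0.01+0.00j, -0.01+0.05j], [(0.04-0.09j), 0.03-0.02j, (0.08+0.08j)]] + [[0.10-0.02j,(0.03-0.03j),(-0.06-0.11j)], [(0.04+0.01j),0.01-0.00j,-0.01-0.05j], [(0.04+0.09j),0.03+0.02j,(0.08-0.08j)]]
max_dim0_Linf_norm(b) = 0.19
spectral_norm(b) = 0.27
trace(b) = 0.19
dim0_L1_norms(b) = [0.39, 0.36, 0.31]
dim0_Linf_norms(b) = [0.19, 0.15, 0.15]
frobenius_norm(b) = 0.38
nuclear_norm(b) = 0.65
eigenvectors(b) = [[-0.34+0.00j, (-0.71+0j), -0.71-0.00j], [0.92+0.00j, -0.25+0.11j, -0.25-0.11j], [(-0.17+0j), (-0.18+0.62j), -0.18-0.62j]]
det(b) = -0.01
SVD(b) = [[-0.99, -0.08, 0.12], [-0.12, 0.93, -0.34], [-0.08, -0.35, -0.93]] @ diag([0.2661438580562096, 0.19993084477690332, 0.18599759172029595]) @ [[-0.79, -0.41, 0.47], [0.4, -0.91, -0.11], [-0.47, -0.1, -0.88]]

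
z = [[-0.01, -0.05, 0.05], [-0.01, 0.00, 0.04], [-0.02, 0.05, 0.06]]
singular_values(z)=[0.09, 0.07, 0.0]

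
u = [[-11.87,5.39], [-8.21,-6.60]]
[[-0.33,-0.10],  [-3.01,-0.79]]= u@[[0.15, 0.04], [0.27, 0.07]]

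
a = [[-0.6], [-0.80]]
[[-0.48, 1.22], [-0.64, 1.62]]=a @ [[0.80,-2.03]]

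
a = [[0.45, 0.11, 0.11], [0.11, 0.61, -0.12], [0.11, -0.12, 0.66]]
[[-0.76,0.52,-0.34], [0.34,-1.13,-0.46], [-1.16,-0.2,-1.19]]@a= [[-0.32,0.27,-0.37], [-0.02,-0.60,-0.13], [-0.67,-0.11,-0.89]]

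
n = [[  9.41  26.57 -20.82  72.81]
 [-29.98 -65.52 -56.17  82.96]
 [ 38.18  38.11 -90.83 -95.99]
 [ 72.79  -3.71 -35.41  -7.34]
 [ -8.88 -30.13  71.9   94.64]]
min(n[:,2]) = -90.83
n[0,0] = 9.41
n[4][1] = -30.13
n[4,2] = 71.9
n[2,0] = 38.18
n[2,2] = -90.83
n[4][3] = 94.64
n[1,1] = -65.52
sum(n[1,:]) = -68.71000000000002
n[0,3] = 72.81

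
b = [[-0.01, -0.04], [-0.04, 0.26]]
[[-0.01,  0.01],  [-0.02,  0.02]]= b@[[0.6, -0.53], [-0.00, 0.0]]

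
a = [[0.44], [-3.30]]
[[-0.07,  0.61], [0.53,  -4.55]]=a @ [[-0.16,1.38]]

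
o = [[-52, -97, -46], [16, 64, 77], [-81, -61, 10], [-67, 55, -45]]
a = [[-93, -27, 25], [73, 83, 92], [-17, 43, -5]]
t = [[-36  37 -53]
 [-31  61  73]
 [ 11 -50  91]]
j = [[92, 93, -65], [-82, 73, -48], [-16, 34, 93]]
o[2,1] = -61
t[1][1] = 61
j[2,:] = [-16, 34, 93]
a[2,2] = -5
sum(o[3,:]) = -57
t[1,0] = -31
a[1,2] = 92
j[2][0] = -16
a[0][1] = -27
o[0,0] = -52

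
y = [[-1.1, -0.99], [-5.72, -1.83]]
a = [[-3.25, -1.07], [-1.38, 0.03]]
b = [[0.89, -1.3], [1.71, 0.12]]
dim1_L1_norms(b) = [2.19, 1.83]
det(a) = -1.57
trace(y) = -2.93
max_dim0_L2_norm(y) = 5.82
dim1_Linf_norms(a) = [3.25, 1.38]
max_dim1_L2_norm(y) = 6.01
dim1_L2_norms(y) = [1.48, 6.01]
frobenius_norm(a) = 3.69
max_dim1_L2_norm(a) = 3.42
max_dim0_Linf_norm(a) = 3.25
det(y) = -3.65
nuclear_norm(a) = 4.09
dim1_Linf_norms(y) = [1.1, 5.72]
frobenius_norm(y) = 6.19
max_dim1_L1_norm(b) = 2.19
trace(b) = 1.01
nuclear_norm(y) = 6.75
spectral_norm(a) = 3.66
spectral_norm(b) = 2.02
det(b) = 2.33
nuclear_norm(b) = 3.17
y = b @ a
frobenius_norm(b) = 2.33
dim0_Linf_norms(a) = [3.25, 1.07]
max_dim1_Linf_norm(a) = 3.25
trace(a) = -3.22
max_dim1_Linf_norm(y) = 5.72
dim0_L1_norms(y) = [6.82, 2.82]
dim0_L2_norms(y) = [5.82, 2.08]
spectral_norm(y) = 6.16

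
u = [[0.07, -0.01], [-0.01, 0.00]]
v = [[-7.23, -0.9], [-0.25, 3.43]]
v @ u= [[-0.50, 0.07], [-0.05, 0.0]]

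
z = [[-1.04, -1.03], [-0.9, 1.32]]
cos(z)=[[0.16, 0.09], [0.08, -0.06]]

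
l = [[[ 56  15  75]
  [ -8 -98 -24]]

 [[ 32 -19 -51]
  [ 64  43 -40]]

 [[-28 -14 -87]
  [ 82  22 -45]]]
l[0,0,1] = 15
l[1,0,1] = -19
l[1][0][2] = -51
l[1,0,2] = -51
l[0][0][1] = 15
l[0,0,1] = 15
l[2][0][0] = -28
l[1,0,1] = -19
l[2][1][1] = 22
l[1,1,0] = 64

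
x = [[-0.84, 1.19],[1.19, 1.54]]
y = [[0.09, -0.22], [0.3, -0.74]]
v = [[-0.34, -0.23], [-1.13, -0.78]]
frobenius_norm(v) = 1.43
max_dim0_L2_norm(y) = 0.77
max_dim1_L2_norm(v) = 1.37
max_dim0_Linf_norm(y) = 0.74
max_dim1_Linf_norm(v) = 1.13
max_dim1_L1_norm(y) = 1.04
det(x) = -2.71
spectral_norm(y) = 0.83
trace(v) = -1.12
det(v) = 0.01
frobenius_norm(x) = 2.43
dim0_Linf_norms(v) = [1.13, 0.78]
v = y @ x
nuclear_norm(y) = 0.83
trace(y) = -0.65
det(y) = -0.00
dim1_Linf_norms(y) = [0.22, 0.74]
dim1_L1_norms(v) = [0.57, 1.91]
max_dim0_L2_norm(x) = 1.95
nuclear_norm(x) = 3.37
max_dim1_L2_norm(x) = 1.95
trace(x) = 0.70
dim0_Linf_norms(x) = [1.19, 1.54]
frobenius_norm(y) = 0.83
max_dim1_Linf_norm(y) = 0.74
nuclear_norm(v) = 1.44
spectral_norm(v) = 1.43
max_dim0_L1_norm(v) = 1.47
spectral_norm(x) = 2.03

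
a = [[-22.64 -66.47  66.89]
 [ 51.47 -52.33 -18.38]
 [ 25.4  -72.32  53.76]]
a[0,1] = -66.47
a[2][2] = 53.76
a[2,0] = 25.4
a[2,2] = 53.76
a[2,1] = -72.32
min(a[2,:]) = -72.32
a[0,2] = 66.89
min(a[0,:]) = -66.47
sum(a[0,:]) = -22.22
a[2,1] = -72.32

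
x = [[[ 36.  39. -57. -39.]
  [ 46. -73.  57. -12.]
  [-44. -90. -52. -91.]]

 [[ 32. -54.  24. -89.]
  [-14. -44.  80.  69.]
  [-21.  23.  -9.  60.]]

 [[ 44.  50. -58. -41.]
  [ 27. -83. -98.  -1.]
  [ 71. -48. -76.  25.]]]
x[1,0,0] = 32.0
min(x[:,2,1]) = -90.0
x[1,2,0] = -21.0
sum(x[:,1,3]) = 56.0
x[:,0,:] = [[36.0, 39.0, -57.0, -39.0], [32.0, -54.0, 24.0, -89.0], [44.0, 50.0, -58.0, -41.0]]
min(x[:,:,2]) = -98.0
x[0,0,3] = -39.0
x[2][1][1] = -83.0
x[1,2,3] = 60.0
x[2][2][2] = -76.0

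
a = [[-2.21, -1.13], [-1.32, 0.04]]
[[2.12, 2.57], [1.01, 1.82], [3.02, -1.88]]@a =[[-8.08, -2.29],[-4.63, -1.07],[-4.19, -3.49]]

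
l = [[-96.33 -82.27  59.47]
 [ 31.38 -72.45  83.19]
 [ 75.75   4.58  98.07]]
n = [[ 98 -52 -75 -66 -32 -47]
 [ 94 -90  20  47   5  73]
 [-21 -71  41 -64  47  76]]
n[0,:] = [98, -52, -75, -66, -32, -47]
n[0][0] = 98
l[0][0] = -96.33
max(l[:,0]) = 75.75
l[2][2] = 98.07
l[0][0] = -96.33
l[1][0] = 31.38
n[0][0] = 98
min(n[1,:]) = -90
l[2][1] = 4.58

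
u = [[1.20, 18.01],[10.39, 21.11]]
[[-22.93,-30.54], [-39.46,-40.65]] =u@[[-1.40, -0.54], [-1.18, -1.66]]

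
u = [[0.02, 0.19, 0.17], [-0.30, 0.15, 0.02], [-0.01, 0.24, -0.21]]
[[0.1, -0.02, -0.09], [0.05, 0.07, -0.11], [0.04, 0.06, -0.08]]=u @[[0.03, -0.21, 0.16], [0.34, 0.08, -0.4], [0.22, -0.17, -0.09]]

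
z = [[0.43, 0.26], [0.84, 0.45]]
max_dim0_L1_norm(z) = 1.27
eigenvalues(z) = [-0.03, 0.91]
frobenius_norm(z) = 1.08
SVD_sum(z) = [[0.44, 0.24], [0.83, 0.46]] + [[-0.01,0.02], [0.01,-0.01]]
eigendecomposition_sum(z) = [[-0.01, 0.01], [0.02, -0.01]] + [[0.44, 0.25], [0.82, 0.46]]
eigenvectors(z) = [[-0.49, -0.48], [0.87, -0.88]]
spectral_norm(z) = 1.08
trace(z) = 0.88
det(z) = -0.02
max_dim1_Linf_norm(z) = 0.84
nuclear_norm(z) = 1.10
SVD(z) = [[-0.47, -0.88], [-0.88, 0.47]] @ diag([1.0770633866292187, 0.02311841652878683]) @ [[-0.88, -0.48], [0.48, -0.88]]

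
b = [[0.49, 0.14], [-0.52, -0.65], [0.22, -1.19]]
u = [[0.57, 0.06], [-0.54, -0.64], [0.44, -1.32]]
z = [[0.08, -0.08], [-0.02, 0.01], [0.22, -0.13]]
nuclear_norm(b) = 2.11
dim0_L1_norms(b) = [1.23, 1.98]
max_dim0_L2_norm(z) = 0.23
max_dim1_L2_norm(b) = 1.21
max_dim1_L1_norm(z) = 0.35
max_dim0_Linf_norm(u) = 1.32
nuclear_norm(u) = 2.36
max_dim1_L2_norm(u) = 1.39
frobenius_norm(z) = 0.28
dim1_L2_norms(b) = [0.51, 0.83, 1.21]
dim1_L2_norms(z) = [0.11, 0.02, 0.26]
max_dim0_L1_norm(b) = 1.98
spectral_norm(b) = 1.37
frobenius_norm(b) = 1.55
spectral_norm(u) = 1.48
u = z + b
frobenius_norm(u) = 1.72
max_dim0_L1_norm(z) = 0.32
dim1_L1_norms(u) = [0.63, 1.18, 1.76]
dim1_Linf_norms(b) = [0.49, 0.65, 1.19]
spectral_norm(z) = 0.28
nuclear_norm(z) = 0.31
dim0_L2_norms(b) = [0.75, 1.36]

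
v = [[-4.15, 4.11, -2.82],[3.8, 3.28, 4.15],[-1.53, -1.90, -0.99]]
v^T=[[-4.15, 3.80, -1.53], [4.11, 3.28, -1.90], [-2.82, 4.15, -0.99]]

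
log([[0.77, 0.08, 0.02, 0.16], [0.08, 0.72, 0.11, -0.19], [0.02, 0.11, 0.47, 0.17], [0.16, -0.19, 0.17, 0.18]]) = [[-0.51, 0.47, -0.40, 1.24],[0.47, -0.89, 0.83, -1.81],[-0.4, 0.83, -1.54, 2.11],[1.24, -1.81, 2.11, -5.41]]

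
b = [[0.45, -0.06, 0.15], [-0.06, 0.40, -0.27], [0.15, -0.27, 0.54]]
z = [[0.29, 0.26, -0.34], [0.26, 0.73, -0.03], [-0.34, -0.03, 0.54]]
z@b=[[0.06, 0.18, -0.21],[0.07, 0.28, -0.17],[-0.07, -0.14, 0.25]]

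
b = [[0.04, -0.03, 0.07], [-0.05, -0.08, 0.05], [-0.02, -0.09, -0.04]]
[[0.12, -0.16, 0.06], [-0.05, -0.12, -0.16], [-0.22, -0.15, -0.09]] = b@ [[0.61, -1.61, 2.13],[1.48, 2.21, 0.60],[1.99, -0.44, -0.11]]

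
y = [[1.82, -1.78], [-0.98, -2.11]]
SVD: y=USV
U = [[0.79, 0.61], [0.61, -0.79]]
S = [2.83, 1.98]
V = [[0.30, -0.95], [0.95, 0.30]]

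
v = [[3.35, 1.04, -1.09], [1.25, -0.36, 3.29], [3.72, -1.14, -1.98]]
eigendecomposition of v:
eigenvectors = [[-0.74+0.00j, -0.21+0.02j, -0.21-0.02j], [-0.55+0.00j, 0.76+0.00j, (0.76-0j)], [(-0.38+0j), (-0.13+0.6j), -0.13-0.60j]]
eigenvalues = [(3.57+0j), (-1.28+2.62j), (-1.28-2.62j)]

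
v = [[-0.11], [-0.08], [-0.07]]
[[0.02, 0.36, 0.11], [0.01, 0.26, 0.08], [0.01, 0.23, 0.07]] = v@ [[-0.14, -3.25, -0.98]]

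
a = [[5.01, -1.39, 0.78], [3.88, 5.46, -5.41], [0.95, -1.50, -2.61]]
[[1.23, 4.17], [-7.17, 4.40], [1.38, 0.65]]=a @ [[-0.09, 0.88],[-1.15, 0.16],[0.1, -0.02]]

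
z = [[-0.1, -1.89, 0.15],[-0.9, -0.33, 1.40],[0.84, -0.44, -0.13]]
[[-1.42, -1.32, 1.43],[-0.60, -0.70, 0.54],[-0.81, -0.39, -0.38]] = z @ [[-0.69, -0.18, -0.89], [0.73, 0.67, -0.74], [-0.70, -0.46, -0.36]]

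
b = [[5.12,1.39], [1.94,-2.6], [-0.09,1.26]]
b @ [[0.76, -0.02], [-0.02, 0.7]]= [[3.86, 0.87], [1.53, -1.86], [-0.09, 0.88]]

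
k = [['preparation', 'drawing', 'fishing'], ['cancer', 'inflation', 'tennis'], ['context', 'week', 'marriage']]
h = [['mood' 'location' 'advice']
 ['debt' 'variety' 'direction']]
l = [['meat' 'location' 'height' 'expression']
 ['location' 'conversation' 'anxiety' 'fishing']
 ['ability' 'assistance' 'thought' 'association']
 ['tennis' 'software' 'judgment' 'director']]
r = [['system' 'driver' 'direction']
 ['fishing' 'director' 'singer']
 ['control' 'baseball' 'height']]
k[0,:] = ['preparation', 'drawing', 'fishing']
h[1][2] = 'direction'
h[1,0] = 'debt'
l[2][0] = 'ability'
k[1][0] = 'cancer'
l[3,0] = 'tennis'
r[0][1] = 'driver'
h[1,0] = 'debt'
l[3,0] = 'tennis'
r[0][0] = 'system'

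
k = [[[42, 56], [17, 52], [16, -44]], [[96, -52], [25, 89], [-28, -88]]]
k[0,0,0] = 42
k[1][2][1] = -88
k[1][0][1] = -52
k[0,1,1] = 52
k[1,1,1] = 89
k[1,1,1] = 89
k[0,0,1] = 56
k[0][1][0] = 17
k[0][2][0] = 16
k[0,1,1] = 52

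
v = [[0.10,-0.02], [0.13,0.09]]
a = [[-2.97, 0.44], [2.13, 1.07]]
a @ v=[[-0.24,0.1], [0.35,0.05]]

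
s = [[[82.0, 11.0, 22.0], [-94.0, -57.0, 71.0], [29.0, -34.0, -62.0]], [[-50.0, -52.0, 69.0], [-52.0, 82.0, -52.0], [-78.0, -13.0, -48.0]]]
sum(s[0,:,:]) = -32.0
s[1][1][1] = 82.0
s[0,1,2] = 71.0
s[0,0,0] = 82.0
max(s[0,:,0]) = 82.0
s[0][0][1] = 11.0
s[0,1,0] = -94.0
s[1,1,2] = -52.0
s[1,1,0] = -52.0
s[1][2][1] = -13.0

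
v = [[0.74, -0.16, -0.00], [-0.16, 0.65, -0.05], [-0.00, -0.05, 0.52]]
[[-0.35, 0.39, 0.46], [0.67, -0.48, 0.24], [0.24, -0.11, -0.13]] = v@[[-0.26, 0.38, 0.73], [1.01, -0.67, 0.53], [0.56, -0.28, -0.20]]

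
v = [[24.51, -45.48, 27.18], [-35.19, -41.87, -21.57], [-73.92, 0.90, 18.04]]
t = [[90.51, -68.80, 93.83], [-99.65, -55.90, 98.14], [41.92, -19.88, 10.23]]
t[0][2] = 93.83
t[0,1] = -68.8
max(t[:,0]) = 90.51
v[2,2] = 18.04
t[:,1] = [-68.8, -55.9, -19.88]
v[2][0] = -73.92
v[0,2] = 27.18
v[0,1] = -45.48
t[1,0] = -99.65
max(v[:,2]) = 27.18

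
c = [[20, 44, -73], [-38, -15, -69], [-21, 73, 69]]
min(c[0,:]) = -73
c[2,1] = 73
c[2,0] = -21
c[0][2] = -73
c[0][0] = 20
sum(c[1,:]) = -122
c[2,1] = 73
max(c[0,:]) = 44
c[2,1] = 73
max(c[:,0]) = 20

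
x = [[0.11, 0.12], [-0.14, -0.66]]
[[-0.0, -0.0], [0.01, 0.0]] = x@ [[0.01, -0.01], [-0.01, 0.00]]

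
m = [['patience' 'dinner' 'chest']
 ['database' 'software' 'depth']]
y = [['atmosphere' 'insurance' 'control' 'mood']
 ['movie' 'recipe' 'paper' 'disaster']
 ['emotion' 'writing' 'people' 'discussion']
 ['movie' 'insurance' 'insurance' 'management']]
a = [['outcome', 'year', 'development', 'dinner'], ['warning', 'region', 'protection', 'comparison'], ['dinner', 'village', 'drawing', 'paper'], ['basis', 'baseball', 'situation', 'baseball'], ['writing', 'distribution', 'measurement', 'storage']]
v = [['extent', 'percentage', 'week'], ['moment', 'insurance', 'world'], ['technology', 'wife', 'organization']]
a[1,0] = 'warning'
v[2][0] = 'technology'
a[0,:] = ['outcome', 'year', 'development', 'dinner']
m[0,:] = ['patience', 'dinner', 'chest']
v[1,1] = 'insurance'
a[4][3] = 'storage'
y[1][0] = 'movie'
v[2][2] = 'organization'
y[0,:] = ['atmosphere', 'insurance', 'control', 'mood']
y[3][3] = 'management'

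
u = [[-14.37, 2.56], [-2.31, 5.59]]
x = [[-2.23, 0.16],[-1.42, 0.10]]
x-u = [[12.14,-2.40], [0.89,-5.49]]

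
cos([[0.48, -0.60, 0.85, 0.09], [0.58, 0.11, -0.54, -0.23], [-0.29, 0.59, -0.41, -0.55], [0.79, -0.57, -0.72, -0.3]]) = [[1.15, -0.04, -0.18, 0.16], [-0.17, 1.27, -0.4, -0.19], [0.06, -0.17, 1.02, -0.10], [-0.03, 0.41, -0.73, 0.68]]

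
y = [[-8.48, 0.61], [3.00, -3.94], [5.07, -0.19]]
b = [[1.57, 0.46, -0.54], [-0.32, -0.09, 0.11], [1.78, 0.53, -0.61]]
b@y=[[-14.67, -0.75], [3.00, 0.14], [-16.60, -0.89]]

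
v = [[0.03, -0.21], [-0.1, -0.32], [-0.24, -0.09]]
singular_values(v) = [0.42, 0.22]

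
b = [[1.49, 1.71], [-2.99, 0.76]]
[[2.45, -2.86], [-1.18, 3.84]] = b @[[0.62, -1.40],[0.89, -0.45]]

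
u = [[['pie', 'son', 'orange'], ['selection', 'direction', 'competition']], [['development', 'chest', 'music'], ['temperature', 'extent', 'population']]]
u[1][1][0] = 'temperature'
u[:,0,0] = ['pie', 'development']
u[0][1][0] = 'selection'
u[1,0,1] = 'chest'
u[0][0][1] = 'son'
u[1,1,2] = 'population'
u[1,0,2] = 'music'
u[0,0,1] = 'son'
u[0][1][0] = 'selection'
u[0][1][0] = 'selection'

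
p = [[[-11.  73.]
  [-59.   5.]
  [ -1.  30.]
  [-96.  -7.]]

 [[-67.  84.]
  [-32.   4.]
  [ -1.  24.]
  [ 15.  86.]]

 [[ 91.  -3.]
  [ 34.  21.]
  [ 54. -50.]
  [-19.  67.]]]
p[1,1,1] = 4.0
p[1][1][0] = -32.0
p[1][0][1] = 84.0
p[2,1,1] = 21.0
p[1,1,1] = 4.0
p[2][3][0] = -19.0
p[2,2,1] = -50.0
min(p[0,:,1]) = -7.0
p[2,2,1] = -50.0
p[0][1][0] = -59.0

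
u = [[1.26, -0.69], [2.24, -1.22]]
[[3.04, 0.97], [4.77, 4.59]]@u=[[6.00, -3.28], [16.29, -8.89]]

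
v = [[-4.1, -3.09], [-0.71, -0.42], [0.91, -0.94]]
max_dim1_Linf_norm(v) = 4.1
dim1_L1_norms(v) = [7.19, 1.13, 1.85]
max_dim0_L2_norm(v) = 4.26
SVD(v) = [[-0.99,0.04],  [-0.16,-0.06],  [0.03,1.00]] @ diag([5.201850526637512, 1.3004042058225707]) @ [[0.81, 0.59], [0.59, -0.81]]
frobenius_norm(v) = 5.36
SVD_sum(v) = [[-4.13, -3.04], [-0.66, -0.49], [0.14, 0.10]] + [[0.03, -0.05], [-0.05, 0.07], [0.77, -1.04]]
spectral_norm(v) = 5.20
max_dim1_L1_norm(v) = 7.19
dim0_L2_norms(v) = [4.26, 3.26]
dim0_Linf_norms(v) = [4.1, 3.09]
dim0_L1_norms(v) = [5.72, 4.45]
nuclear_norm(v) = 6.50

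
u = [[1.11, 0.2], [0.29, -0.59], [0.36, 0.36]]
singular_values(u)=[1.22, 0.7]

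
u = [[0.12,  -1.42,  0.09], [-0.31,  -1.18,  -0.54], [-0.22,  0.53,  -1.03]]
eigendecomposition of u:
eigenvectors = [[-0.97+0.00j, 0.63+0.00j, (0.63-0j)], [(0.13+0j), 0.55-0.15j, (0.55+0.15j)], [0.21+0.00j, (-0.43-0.3j), -0.43+0.30j]]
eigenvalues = [(0.29+0j), (-1.19+0.29j), (-1.19-0.29j)]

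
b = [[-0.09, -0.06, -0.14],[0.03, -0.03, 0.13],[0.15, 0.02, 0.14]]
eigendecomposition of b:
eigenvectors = [[(-0.62+0j), -0.62-0.00j, -0.45+0.00j], [(0.5+0.06j), (0.5-0.06j), -0.80+0.00j], [0.40+0.44j, 0.40-0.44j, 0.39+0.00j]]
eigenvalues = [(0.05+0.11j), (0.05-0.11j), (-0.08+0j)]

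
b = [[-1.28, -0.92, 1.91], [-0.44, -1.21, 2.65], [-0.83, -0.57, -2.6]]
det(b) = -4.323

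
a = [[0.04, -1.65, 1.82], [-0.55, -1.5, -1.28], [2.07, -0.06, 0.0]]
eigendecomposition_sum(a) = [[(1.14+0j), (-0.5+0j), 1.14+0.00j], [-0.49-0.00j, 0.22+0.00j, -0.50-0.00j], [(1.01+0j), (-0.44+0j), 1.01+0.00j]] + [[-0.55+0.07j,  -0.57-0.84j,  (0.34-0.5j)], [-0.03+0.51j,  (-0.86+0.37j),  (-0.39-0.39j)], [(0.53+0.15j),  (0.19+1j),  (-0.51+0.32j)]] + [[-0.55-0.07j,-0.57+0.84j,0.34+0.50j], [(-0.03-0.51j),(-0.86-0.37j),-0.39+0.39j], [(0.53-0.15j),0.19-1.00j,-0.51-0.32j]]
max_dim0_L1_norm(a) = 3.21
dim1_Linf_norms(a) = [1.82, 1.5, 2.07]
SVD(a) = [[-1.0, 0.06, 0.07], [-0.01, 0.69, -0.72], [-0.10, -0.72, -0.69]] @ diag([2.460772157929911, 2.29925157476573, 1.7815562249601546]) @ [[-0.09,  0.68,  -0.73], [-0.81,  -0.48,  -0.34], [-0.58,  0.56,  0.59]]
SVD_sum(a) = [[0.23,-1.66,1.79], [0.0,-0.02,0.02], [0.02,-0.16,0.17]] + [[-0.11, -0.07, -0.05], [-1.29, -0.76, -0.54], [1.34, 0.79, 0.56]] + [[-0.08, 0.07, 0.08],[0.74, -0.72, -0.76],[0.71, -0.69, -0.73]]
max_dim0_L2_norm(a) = 2.23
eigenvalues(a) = [(2.37+0j), (-1.91+0.77j), (-1.91-0.77j)]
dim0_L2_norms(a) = [2.14, 2.23, 2.23]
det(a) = 10.08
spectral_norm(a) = 2.46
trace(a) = -1.46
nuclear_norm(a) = 6.54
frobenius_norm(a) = 3.81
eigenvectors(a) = [[(0.71+0j),-0.59+0.00j,-0.59-0.00j],[-0.31+0.00j,-0.10+0.54j,(-0.1-0.54j)],[(0.63+0j),(0.54+0.24j),(0.54-0.24j)]]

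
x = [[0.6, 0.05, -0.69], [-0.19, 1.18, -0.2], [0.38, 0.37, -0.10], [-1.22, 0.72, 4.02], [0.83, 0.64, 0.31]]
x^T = [[0.60, -0.19, 0.38, -1.22, 0.83], [0.05, 1.18, 0.37, 0.72, 0.64], [-0.69, -0.20, -0.10, 4.02, 0.31]]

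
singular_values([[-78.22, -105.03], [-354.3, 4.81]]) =[363.31, 103.46]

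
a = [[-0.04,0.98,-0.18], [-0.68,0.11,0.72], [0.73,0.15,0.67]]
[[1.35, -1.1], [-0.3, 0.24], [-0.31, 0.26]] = a @ [[-0.07, 0.06], [1.25, -1.02], [-0.67, 0.55]]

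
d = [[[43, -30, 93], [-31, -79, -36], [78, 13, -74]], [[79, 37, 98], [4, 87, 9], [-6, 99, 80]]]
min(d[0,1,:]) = -79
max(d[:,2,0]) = 78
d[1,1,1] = 87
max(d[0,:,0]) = 78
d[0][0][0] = 43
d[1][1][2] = 9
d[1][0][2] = 98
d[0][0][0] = 43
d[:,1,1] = [-79, 87]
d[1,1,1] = 87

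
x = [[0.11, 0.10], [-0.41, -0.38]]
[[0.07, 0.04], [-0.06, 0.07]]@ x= [[-0.01, -0.01], [-0.04, -0.03]]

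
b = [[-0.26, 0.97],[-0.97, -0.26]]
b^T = [[-0.26, -0.97],  [0.97, -0.26]]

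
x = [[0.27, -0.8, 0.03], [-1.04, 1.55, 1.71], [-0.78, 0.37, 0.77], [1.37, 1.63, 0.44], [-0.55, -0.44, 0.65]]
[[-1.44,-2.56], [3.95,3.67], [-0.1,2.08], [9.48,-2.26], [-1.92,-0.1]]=x@[[3.01, -3.44], [2.87, 1.97], [1.54, -1.73]]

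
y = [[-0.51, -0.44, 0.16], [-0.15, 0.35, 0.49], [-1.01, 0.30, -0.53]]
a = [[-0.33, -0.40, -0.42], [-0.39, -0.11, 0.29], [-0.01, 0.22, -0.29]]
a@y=[[0.65,-0.12,-0.03], [-0.08,0.22,-0.27], [0.26,-0.01,0.26]]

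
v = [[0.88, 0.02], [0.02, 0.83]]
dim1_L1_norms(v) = [0.9, 0.85]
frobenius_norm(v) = 1.21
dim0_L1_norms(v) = [0.9, 0.85]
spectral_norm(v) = 0.89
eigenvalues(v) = [0.89, 0.82]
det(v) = 0.73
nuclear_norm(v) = 1.71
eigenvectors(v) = [[0.94, -0.33], [0.33, 0.94]]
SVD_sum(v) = [[0.79, 0.28],[0.28, 0.1]] + [[0.09, -0.26], [-0.26, 0.73]]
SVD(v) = [[-0.94,-0.33], [-0.33,0.94]] @ diag([0.8870156211871643, 0.8229843788128359]) @ [[-0.94, -0.33],[-0.33, 0.94]]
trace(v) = 1.71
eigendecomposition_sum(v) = [[0.79,  0.28], [0.28,  0.10]] + [[0.09, -0.26], [-0.26, 0.73]]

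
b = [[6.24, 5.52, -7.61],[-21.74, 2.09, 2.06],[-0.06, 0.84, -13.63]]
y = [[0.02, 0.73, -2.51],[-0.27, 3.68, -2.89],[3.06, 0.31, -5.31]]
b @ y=[[-24.65,22.51,8.79], [5.3,-7.54,37.59], [-41.94,-1.18,70.1]]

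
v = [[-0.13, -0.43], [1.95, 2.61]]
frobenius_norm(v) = 3.29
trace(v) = 2.48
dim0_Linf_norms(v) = [1.95, 2.61]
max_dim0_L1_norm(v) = 3.04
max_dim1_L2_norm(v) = 3.26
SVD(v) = [[-0.13, 0.99], [0.99, 0.13]] @ diag([3.285317574910815, 0.15194878078523383]) @ [[0.59,0.80], [0.80,-0.59]]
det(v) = 0.50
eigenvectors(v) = [[-0.77, 0.18], [0.63, -0.98]]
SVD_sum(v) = [[-0.25, -0.34], [1.93, 2.62]] + [[0.12, -0.09],[0.02, -0.01]]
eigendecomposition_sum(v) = [[0.26, 0.05],  [-0.21, -0.04]] + [[-0.39, -0.48], [2.16, 2.65]]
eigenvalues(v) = [0.22, 2.26]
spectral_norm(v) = 3.29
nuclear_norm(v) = 3.44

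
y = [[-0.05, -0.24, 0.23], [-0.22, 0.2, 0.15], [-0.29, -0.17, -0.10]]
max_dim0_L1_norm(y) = 0.61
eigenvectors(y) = [[-0.09+0.57j,(-0.09-0.57j),(0.52+0j)],  [-0.03+0.34j,(-0.03-0.34j),(-0.85+0j)],  [-0.74+0.00j,(-0.74-0j),(-0.01+0j)]]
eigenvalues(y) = [(-0.14+0.3j), (-0.14-0.3j), (0.34+0j)]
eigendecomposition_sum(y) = [[-0.07+0.10j, -0.04+0.06j, (0.12+0.06j)], [(-0.04+0.06j), -0.02+0.04j, 0.07+0.03j], [(-0.14-0.07j), -0.09-0.04j, (-0.05+0.16j)]] + [[-0.07-0.10j, -0.04-0.06j, (0.12-0.06j)], [-0.04-0.06j, -0.02-0.04j, 0.07-0.03j], [-0.14+0.07j, -0.09+0.04j, -0.05-0.16j]] + [[(0.09+0j), (-0.15+0j), (-0+0j)], [-0.15-0.00j, 0.25-0.00j, (0.01-0j)], [-0.00-0.00j, -0j, -0j]]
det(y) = 0.04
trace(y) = 0.05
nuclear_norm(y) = 1.01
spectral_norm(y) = 0.39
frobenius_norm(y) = 0.59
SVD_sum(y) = [[-0.18,-0.14,0.06], [-0.07,-0.05,0.02], [-0.23,-0.17,0.07]] + [[0.08, -0.12, -0.01], [-0.18, 0.24, 0.03], [-0.01, 0.02, 0.0]] + [[0.05, 0.01, 0.18], [0.03, 0.01, 0.10], [-0.05, -0.01, -0.18]]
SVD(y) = [[-0.60, 0.43, -0.67], [-0.23, -0.90, -0.37], [-0.76, -0.07, 0.64]] @ diag([0.3911349971368352, 0.3364561776349222, 0.2840962064971403]) @ [[0.77, 0.58, -0.25], [0.58, -0.81, -0.09], [-0.25, -0.08, -0.96]]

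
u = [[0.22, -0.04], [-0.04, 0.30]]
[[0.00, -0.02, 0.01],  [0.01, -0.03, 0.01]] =u @[[0.02, -0.09, 0.03],[0.03, -0.1, 0.03]]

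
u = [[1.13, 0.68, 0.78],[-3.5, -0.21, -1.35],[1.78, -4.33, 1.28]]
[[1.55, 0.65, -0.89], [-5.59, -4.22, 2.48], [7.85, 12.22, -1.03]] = u @ [[1.26, 0.72, -0.65], [-0.99, -2.06, -0.07], [1.03, 1.58, -0.14]]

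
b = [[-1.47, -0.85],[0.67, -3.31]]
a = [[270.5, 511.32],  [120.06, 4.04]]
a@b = [[-55.05, -1922.39],  [-173.78, -115.42]]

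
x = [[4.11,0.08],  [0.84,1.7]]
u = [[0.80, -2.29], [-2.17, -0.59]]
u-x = [[-3.31,  -2.37], [-3.01,  -2.29]]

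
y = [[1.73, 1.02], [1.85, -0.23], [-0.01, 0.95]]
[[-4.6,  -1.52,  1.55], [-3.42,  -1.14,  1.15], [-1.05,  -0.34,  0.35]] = y @ [[-1.99, -0.66, 0.67], [-1.13, -0.37, 0.38]]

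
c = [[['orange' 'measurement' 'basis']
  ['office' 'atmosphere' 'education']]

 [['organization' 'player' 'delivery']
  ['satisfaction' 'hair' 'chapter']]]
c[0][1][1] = 'atmosphere'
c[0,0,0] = 'orange'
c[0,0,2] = 'basis'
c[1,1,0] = 'satisfaction'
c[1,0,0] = 'organization'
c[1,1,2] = 'chapter'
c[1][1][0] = 'satisfaction'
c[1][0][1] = 'player'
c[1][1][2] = 'chapter'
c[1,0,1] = 'player'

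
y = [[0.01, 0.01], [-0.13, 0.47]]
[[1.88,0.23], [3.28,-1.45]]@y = [[-0.01,0.13],[0.22,-0.65]]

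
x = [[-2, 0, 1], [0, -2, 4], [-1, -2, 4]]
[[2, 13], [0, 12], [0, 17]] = x @ [[0, -5], [4, 0], [2, 3]]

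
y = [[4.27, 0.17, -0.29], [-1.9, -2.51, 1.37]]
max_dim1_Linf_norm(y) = 4.27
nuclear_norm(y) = 7.31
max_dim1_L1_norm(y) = 5.78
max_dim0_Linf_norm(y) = 4.27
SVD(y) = [[-0.82, 0.57], [0.57, 0.82]] @ diag([4.958442683475803, 2.3551531064211666]) @ [[-0.93, -0.32, 0.21], [0.38, -0.83, 0.41]]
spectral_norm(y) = 4.96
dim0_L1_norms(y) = [6.17, 2.68, 1.66]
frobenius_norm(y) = 5.49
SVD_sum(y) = [[3.76, 1.29, -0.84], [-2.63, -0.90, 0.59]] + [[0.51, -1.12, 0.55],[0.73, -1.61, 0.78]]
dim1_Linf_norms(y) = [4.27, 2.51]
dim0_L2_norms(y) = [4.67, 2.52, 1.4]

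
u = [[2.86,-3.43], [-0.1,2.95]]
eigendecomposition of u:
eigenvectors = [[-0.99,  0.98], [-0.16,  -0.18]]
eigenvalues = [2.32, 3.49]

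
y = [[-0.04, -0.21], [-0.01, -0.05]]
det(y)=-0.000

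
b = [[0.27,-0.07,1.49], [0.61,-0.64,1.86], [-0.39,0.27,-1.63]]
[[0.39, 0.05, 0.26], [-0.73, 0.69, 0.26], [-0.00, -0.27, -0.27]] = b @ [[-0.2, 0.33, 0.08], [2.12, -0.96, 0.16], [0.4, -0.07, 0.17]]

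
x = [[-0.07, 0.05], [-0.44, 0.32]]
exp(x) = [[0.92,0.06],[-0.5,1.36]]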